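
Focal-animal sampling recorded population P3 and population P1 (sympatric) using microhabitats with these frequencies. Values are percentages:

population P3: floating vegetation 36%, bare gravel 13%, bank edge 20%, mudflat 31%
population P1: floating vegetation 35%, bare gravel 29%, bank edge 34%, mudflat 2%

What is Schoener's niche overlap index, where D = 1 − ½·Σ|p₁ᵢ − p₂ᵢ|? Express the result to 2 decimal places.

0.70

Convert percentages to proportions (divide by 100).
Σ|p₁ᵢ − p₂ᵢ| = 0.01 + 0.16 + 0.14 + 0.29 = 0.60
D = 1 − ½ × 0.60 = 1 − 0.300 = 0.7000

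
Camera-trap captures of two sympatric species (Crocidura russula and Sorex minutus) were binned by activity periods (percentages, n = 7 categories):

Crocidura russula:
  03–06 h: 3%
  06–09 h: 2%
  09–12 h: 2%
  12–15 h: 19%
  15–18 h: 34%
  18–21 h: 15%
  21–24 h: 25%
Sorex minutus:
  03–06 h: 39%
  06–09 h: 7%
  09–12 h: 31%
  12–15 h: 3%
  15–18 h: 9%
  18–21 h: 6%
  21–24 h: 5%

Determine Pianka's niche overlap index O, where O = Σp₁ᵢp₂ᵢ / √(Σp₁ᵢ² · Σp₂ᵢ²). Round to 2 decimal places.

Convert percentages to proportions (divide by 100).
Σ p₁ᵢp₂ᵢ = 0.0117 + 0.0014 + 0.0062 + 0.0057 + 0.0306 + 0.0090 + 0.0125 = 0.0771
Σp_1ᵢ² = 0.03² + 0.02² + 0.02² + 0.19² + 0.34² + 0.15² + 0.25² = 0.0009 + 0.0004 + 0.0004 + 0.0361 + 0.1156 + 0.0225 + 0.0625 = 0.2384
Σp_2ᵢ² = 0.39² + 0.07² + 0.31² + 0.03² + 0.09² + 0.06² + 0.05² = 0.1521 + 0.0049 + 0.0961 + 0.0009 + 0.0081 + 0.0036 + 0.0025 = 0.2682
O = 0.0771 / √(0.2384 × 0.2682) = 0.0771 / 0.25286 = 0.3049

0.30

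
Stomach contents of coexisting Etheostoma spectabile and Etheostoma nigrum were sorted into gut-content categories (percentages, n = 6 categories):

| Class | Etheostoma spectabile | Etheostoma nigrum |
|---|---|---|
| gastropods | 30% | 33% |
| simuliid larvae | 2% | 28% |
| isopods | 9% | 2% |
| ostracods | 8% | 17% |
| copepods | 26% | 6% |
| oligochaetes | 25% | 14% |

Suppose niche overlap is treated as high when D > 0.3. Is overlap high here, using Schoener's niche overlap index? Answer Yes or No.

Convert percentages to proportions (divide by 100).
Σ|p₁ᵢ − p₂ᵢ| = 0.03 + 0.26 + 0.07 + 0.09 + 0.20 + 0.11 = 0.76
D = 1 − ½ × 0.76 = 1 − 0.380 = 0.6200
D = 0.6200 > 0.3 → Yes.

Yes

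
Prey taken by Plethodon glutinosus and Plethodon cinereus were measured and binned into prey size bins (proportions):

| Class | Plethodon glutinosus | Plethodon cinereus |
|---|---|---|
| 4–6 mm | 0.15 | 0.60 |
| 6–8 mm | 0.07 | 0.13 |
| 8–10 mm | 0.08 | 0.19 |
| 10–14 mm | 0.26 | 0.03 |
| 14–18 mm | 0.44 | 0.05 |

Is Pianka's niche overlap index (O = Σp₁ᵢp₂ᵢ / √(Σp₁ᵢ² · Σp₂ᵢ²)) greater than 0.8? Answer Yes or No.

No

Σ p₁ᵢp₂ᵢ = 0.0900 + 0.0091 + 0.0152 + 0.0078 + 0.0220 = 0.1441
Σp_1ᵢ² = 0.15² + 0.07² + 0.08² + 0.26² + 0.44² = 0.0225 + 0.0049 + 0.0064 + 0.0676 + 0.1936 = 0.2950
Σp_2ᵢ² = 0.60² + 0.13² + 0.19² + 0.03² + 0.05² = 0.3600 + 0.0169 + 0.0361 + 0.0009 + 0.0025 = 0.4164
O = 0.1441 / √(0.2950 × 0.4164) = 0.1441 / 0.35048 = 0.4112
O = 0.4112 < 0.8 → No.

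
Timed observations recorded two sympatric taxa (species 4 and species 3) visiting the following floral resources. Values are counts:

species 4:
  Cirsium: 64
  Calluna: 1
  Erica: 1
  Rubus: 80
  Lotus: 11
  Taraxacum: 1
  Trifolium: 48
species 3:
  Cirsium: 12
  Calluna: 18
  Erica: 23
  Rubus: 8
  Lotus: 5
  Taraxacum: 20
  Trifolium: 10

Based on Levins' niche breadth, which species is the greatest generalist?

Proportions for species 4 (n=206): 64/206=0.3107, 1/206=0.0049, 1/206=0.0049, 80/206=0.3883, 11/206=0.0534, 1/206=0.0049, 48/206=0.2330
Proportions for species 3 (n=96): 12/96=0.1250, 18/96=0.1875, 23/96=0.2396, 8/96=0.0833, 5/96=0.0521, 20/96=0.2083, 10/96=0.1042
Σp_4ᵢ² = 0.3107² + 0.0049² + 0.0049² + 0.3883² + 0.0534² + 0.0049² + 0.2330² = 0.096534 + 0.000024 + 0.000024 + 0.150777 + 0.002852 + 0.000024 + 0.054289 = 0.304524
B_4 = 1 / 0.304524 = 3.2838
Σp_3ᵢ² = 0.1250² + 0.1875² + 0.2396² + 0.0833² + 0.0521² + 0.2083² + 0.1042² = 0.015625 + 0.035156 + 0.057408 + 0.006939 + 0.002714 + 0.043389 + 0.010858 = 0.172089
B_3 = 1 / 0.172089 = 5.8109
Highest B → broadest niche (most generalist): species 3 (B = 5.81).

species 3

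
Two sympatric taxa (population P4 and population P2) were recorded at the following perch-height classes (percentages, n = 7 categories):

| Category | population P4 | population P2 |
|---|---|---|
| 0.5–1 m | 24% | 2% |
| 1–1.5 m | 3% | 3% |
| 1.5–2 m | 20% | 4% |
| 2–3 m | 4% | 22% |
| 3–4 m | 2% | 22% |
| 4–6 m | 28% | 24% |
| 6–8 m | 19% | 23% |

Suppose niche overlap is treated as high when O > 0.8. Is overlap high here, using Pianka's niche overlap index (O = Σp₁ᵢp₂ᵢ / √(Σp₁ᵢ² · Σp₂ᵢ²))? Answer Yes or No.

No

Convert percentages to proportions (divide by 100).
Σ p₁ᵢp₂ᵢ = 0.0048 + 0.0009 + 0.0080 + 0.0088 + 0.0044 + 0.0672 + 0.0437 = 0.1378
Σp_1ᵢ² = 0.24² + 0.03² + 0.20² + 0.04² + 0.02² + 0.28² + 0.19² = 0.0576 + 0.0009 + 0.0400 + 0.0016 + 0.0004 + 0.0784 + 0.0361 = 0.2150
Σp_2ᵢ² = 0.02² + 0.03² + 0.04² + 0.22² + 0.22² + 0.24² + 0.23² = 0.0004 + 0.0009 + 0.0016 + 0.0484 + 0.0484 + 0.0576 + 0.0529 = 0.2102
O = 0.1378 / √(0.2150 × 0.2102) = 0.1378 / 0.21259 = 0.6482
O = 0.6482 < 0.8 → No.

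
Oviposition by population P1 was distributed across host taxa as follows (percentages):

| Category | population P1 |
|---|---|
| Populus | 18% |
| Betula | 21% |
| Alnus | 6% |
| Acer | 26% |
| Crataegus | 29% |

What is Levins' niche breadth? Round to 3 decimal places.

4.314

Convert percentages to proportions (divide by 100).
Σpᵢ² = 0.18² + 0.21² + 0.06² + 0.26² + 0.29² = 0.0324 + 0.0441 + 0.0036 + 0.0676 + 0.0841 = 0.2318
B = 1 / 0.2318 = 4.31406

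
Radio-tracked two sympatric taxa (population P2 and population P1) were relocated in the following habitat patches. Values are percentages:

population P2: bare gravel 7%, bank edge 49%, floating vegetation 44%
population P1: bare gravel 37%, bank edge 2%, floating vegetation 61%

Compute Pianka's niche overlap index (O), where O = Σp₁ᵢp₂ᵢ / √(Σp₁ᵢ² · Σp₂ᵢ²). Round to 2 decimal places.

Convert percentages to proportions (divide by 100).
Σ p₁ᵢp₂ᵢ = 0.0259 + 0.0098 + 0.2684 = 0.3041
Σp_1ᵢ² = 0.07² + 0.49² + 0.44² = 0.0049 + 0.2401 + 0.1936 = 0.4386
Σp_2ᵢ² = 0.37² + 0.02² + 0.61² = 0.1369 + 0.0004 + 0.3721 = 0.5094
O = 0.3041 / √(0.4386 × 0.5094) = 0.3041 / 0.47268 = 0.6434

0.64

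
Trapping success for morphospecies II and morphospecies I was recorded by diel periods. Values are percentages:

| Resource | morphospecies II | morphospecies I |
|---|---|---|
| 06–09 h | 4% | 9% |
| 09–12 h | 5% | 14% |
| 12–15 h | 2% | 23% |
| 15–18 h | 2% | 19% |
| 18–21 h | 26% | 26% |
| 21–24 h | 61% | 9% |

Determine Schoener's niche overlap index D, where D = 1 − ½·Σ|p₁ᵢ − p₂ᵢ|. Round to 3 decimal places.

0.480

Convert percentages to proportions (divide by 100).
Σ|p₁ᵢ − p₂ᵢ| = 0.05 + 0.09 + 0.21 + 0.17 + 0.00 + 0.52 = 1.04
D = 1 − ½ × 1.04 = 1 − 0.520 = 0.48000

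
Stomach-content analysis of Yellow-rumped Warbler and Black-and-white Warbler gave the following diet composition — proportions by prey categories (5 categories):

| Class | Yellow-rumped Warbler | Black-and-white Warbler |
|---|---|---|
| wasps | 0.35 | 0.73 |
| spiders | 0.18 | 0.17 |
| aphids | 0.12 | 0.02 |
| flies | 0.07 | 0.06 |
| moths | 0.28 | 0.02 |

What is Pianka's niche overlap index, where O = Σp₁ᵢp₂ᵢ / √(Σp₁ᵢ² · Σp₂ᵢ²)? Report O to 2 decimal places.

Σ p₁ᵢp₂ᵢ = 0.2555 + 0.0306 + 0.0024 + 0.0042 + 0.0056 = 0.2983
Σp_1ᵢ² = 0.35² + 0.18² + 0.12² + 0.07² + 0.28² = 0.1225 + 0.0324 + 0.0144 + 0.0049 + 0.0784 = 0.2526
Σp_2ᵢ² = 0.73² + 0.17² + 0.02² + 0.06² + 0.02² = 0.5329 + 0.0289 + 0.0004 + 0.0036 + 0.0004 = 0.5662
O = 0.2983 / √(0.2526 × 0.5662) = 0.2983 / 0.37818 = 0.7888

0.79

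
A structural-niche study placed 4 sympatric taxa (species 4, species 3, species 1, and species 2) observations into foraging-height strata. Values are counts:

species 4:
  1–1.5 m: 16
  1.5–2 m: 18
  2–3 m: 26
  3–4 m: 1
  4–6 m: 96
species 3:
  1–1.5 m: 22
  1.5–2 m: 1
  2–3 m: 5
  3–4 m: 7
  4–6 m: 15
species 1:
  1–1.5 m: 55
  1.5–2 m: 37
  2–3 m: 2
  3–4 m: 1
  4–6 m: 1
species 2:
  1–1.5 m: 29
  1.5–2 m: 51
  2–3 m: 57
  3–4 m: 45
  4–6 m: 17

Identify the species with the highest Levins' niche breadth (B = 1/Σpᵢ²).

species 2

Proportions for species 4 (n=157): 16/157=0.1019, 18/157=0.1146, 26/157=0.1656, 1/157=0.0064, 96/157=0.6115
Proportions for species 3 (n=50): 22/50=0.4400, 1/50=0.0200, 5/50=0.1000, 7/50=0.1400, 15/50=0.3000
Proportions for species 1 (n=96): 55/96=0.5729, 37/96=0.3854, 2/96=0.0208, 1/96=0.0104, 1/96=0.0104
Proportions for species 2 (n=199): 29/199=0.1457, 51/199=0.2563, 57/199=0.2864, 45/199=0.2261, 17/199=0.0854
Σp_4ᵢ² = 0.1019² + 0.1146² + 0.1656² + 0.0064² + 0.6115² = 0.010384 + 0.013133 + 0.027423 + 0.000041 + 0.373932 = 0.424913
B_4 = 1 / 0.424913 = 2.3534
Σp_3ᵢ² = 0.4400² + 0.0200² + 0.1000² + 0.1400² + 0.3000² = 0.193600 + 0.000400 + 0.010000 + 0.019600 + 0.090000 = 0.313600
B_3 = 1 / 0.313600 = 3.1888
Σp_1ᵢ² = 0.5729² + 0.3854² + 0.0208² + 0.0104² + 0.0104² = 0.328214 + 0.148533 + 0.000433 + 0.000108 + 0.000108 = 0.477396
B_1 = 1 / 0.477396 = 2.0947
Σp_2ᵢ² = 0.1457² + 0.2563² + 0.2864² + 0.2261² + 0.0854² = 0.021228 + 0.065690 + 0.082025 + 0.051121 + 0.007293 = 0.227357
B_2 = 1 / 0.227357 = 4.3984
Highest B → broadest niche (most generalist): species 2 (B = 4.40).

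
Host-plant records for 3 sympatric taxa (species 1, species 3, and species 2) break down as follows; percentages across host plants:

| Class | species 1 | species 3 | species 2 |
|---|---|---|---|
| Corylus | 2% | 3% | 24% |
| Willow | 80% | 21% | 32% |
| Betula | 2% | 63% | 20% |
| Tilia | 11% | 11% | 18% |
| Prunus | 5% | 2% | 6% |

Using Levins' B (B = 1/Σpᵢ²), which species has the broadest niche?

species 2

Convert percentages to proportions (divide by 100).
Σp_1ᵢ² = 0.02² + 0.80² + 0.02² + 0.11² + 0.05² = 0.0004 + 0.6400 + 0.0004 + 0.0121 + 0.0025 = 0.6554
B_1 = 1 / 0.6554 = 1.5258
Σp_3ᵢ² = 0.03² + 0.21² + 0.63² + 0.11² + 0.02² = 0.0009 + 0.0441 + 0.3969 + 0.0121 + 0.0004 = 0.4544
B_3 = 1 / 0.4544 = 2.2007
Σp_2ᵢ² = 0.24² + 0.32² + 0.20² + 0.18² + 0.06² = 0.0576 + 0.1024 + 0.0400 + 0.0324 + 0.0036 = 0.2360
B_2 = 1 / 0.2360 = 4.2373
Highest B → broadest niche (most generalist): species 2 (B = 4.24).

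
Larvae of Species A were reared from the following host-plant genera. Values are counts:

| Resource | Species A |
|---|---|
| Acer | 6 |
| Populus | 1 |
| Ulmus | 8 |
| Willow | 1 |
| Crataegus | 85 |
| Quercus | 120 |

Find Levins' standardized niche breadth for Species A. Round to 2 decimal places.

Proportions for Species A (n=221): 6/221=0.0271, 1/221=0.0045, 8/221=0.0362, 1/221=0.0045, 85/221=0.3846, 120/221=0.5430
Σpᵢ² = 0.0271² + 0.0045² + 0.0362² + 0.0045² + 0.3846² + 0.5430² = 0.000734 + 0.000020 + 0.001310 + 0.000020 + 0.147917 + 0.294849 = 0.444850
B = 1 / 0.444850 = 2.2479
Bₛ = (B − 1)/(n − 1) = (2.2479 − 1)/(6 − 1) = 1.2479/5 = 0.2496

0.25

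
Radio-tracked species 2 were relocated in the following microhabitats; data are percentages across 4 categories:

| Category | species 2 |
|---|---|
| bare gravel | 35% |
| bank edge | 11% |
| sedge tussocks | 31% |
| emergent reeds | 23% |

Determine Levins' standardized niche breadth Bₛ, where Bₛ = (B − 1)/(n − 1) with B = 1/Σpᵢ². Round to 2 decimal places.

Convert percentages to proportions (divide by 100).
Σpᵢ² = 0.35² + 0.11² + 0.31² + 0.23² = 0.1225 + 0.0121 + 0.0961 + 0.0529 = 0.2836
B = 1 / 0.2836 = 3.5261
Bₛ = (B − 1)/(n − 1) = (3.5261 − 1)/(4 − 1) = 2.5261/3 = 0.8420

0.84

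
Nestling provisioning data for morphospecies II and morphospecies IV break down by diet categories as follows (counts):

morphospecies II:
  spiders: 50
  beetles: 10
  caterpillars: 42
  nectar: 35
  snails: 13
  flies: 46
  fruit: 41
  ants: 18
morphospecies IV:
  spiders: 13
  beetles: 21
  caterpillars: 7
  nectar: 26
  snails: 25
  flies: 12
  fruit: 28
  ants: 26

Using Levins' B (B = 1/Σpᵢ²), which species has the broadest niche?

Proportions for morphospecies II (n=255): 50/255=0.1961, 10/255=0.0392, 42/255=0.1647, 35/255=0.1373, 13/255=0.0510, 46/255=0.1804, 41/255=0.1608, 18/255=0.0706
Proportions for morphospecies IV (n=158): 13/158=0.0823, 21/158=0.1329, 7/158=0.0443, 26/158=0.1646, 25/158=0.1582, 12/158=0.0759, 28/158=0.1772, 26/158=0.1646
Σp_IIᵢ² = 0.1961² + 0.0392² + 0.1647² + 0.1373² + 0.0510² + 0.1804² + 0.1608² + 0.0706² = 0.038455 + 0.001537 + 0.027126 + 0.018851 + 0.002601 + 0.032544 + 0.025857 + 0.004984 = 0.151955
B_II = 1 / 0.151955 = 6.5809
Σp_IVᵢ² = 0.0823² + 0.1329² + 0.0443² + 0.1646² + 0.1582² + 0.0759² + 0.1772² + 0.1646² = 0.006773 + 0.017662 + 0.001962 + 0.027093 + 0.025027 + 0.005761 + 0.031400 + 0.027093 = 0.142771
B_IV = 1 / 0.142771 = 7.0042
Highest B → broadest niche (most generalist): morphospecies IV (B = 7.00).

morphospecies IV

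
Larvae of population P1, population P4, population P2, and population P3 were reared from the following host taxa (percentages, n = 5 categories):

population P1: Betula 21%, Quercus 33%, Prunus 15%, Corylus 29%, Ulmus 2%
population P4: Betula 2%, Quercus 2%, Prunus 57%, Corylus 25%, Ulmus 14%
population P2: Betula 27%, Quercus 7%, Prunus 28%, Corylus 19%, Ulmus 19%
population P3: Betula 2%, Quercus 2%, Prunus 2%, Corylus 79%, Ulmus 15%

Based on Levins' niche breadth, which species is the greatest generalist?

population P2

Convert percentages to proportions (divide by 100).
Σp_P1ᵢ² = 0.21² + 0.33² + 0.15² + 0.29² + 0.02² = 0.0441 + 0.1089 + 0.0225 + 0.0841 + 0.0004 = 0.2600
B_P1 = 1 / 0.2600 = 3.8462
Σp_P4ᵢ² = 0.02² + 0.02² + 0.57² + 0.25² + 0.14² = 0.0004 + 0.0004 + 0.3249 + 0.0625 + 0.0196 = 0.4078
B_P4 = 1 / 0.4078 = 2.4522
Σp_P2ᵢ² = 0.27² + 0.07² + 0.28² + 0.19² + 0.19² = 0.0729 + 0.0049 + 0.0784 + 0.0361 + 0.0361 = 0.2284
B_P2 = 1 / 0.2284 = 4.3783
Σp_P3ᵢ² = 0.02² + 0.02² + 0.02² + 0.79² + 0.15² = 0.0004 + 0.0004 + 0.0004 + 0.6241 + 0.0225 = 0.6478
B_P3 = 1 / 0.6478 = 1.5437
Highest B → broadest niche (most generalist): population P2 (B = 4.38).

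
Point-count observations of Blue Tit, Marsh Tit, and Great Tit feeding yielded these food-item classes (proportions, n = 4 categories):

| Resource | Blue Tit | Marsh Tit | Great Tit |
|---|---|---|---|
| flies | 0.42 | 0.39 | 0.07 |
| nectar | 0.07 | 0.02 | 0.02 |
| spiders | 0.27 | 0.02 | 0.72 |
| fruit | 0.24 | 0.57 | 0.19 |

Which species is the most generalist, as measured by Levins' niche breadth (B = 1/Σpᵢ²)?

Blue Tit

Σp_Blueᵢ² = 0.42² + 0.07² + 0.27² + 0.24² = 0.1764 + 0.0049 + 0.0729 + 0.0576 = 0.3118
B_Blue = 1 / 0.3118 = 3.2072
Σp_Marsᵢ² = 0.39² + 0.02² + 0.02² + 0.57² = 0.1521 + 0.0004 + 0.0004 + 0.3249 = 0.4778
B_Mars = 1 / 0.4778 = 2.0929
Σp_Greaᵢ² = 0.07² + 0.02² + 0.72² + 0.19² = 0.0049 + 0.0004 + 0.5184 + 0.0361 = 0.5598
B_Grea = 1 / 0.5598 = 1.7864
Highest B → broadest niche (most generalist): Blue Tit (B = 3.21).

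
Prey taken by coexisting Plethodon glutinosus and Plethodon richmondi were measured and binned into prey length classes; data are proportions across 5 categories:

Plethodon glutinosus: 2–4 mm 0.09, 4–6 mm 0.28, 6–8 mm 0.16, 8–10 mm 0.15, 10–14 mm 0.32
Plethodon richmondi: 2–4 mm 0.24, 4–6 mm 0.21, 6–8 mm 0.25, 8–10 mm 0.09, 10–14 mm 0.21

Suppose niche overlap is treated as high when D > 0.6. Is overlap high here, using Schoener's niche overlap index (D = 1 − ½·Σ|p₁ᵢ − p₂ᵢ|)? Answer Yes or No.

Yes

Σ|p₁ᵢ − p₂ᵢ| = 0.15 + 0.07 + 0.09 + 0.06 + 0.11 = 0.48
D = 1 − ½ × 0.48 = 1 − 0.240 = 0.7600
D = 0.7600 > 0.6 → Yes.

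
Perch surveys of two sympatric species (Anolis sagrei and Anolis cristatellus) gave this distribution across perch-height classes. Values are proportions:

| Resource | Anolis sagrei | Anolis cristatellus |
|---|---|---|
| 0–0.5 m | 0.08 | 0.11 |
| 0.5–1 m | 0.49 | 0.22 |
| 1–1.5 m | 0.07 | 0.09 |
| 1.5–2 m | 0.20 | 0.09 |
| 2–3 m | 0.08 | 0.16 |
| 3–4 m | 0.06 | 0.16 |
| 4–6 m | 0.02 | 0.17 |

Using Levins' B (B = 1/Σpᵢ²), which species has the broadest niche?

Anolis cristatellus

Σp_sagrᵢ² = 0.08² + 0.49² + 0.07² + 0.20² + 0.08² + 0.06² + 0.02² = 0.0064 + 0.2401 + 0.0049 + 0.0400 + 0.0064 + 0.0036 + 0.0004 = 0.3018
B_sagr = 1 / 0.3018 = 3.3135
Σp_crisᵢ² = 0.11² + 0.22² + 0.09² + 0.09² + 0.16² + 0.16² + 0.17² = 0.0121 + 0.0484 + 0.0081 + 0.0081 + 0.0256 + 0.0256 + 0.0289 = 0.1568
B_cris = 1 / 0.1568 = 6.3776
Highest B → broadest niche (most generalist): Anolis cristatellus (B = 6.38).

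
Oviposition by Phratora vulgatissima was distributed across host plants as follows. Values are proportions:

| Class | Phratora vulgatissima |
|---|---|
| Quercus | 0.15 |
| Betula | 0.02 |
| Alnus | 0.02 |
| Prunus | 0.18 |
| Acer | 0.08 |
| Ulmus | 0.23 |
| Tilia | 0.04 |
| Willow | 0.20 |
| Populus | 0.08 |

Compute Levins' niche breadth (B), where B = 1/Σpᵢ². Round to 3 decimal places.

Σpᵢ² = 0.15² + 0.02² + 0.02² + 0.18² + 0.08² + 0.23² + 0.04² + 0.20² + 0.08² = 0.0225 + 0.0004 + 0.0004 + 0.0324 + 0.0064 + 0.0529 + 0.0016 + 0.0400 + 0.0064 = 0.1630
B = 1 / 0.1630 = 6.13497

6.135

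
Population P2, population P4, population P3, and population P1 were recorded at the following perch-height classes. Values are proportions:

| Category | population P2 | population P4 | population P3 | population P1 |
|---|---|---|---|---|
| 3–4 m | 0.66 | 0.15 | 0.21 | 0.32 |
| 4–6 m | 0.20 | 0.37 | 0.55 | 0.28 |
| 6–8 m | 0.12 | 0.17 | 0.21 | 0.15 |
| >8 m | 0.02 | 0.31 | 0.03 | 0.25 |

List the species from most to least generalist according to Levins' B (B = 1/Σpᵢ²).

Σp_P2ᵢ² = 0.66² + 0.20² + 0.12² + 0.02² = 0.4356 + 0.0400 + 0.0144 + 0.0004 = 0.4904
B_P2 = 1 / 0.4904 = 2.0392
Σp_P4ᵢ² = 0.15² + 0.37² + 0.17² + 0.31² = 0.0225 + 0.1369 + 0.0289 + 0.0961 = 0.2844
B_P4 = 1 / 0.2844 = 3.5162
Σp_P3ᵢ² = 0.21² + 0.55² + 0.21² + 0.03² = 0.0441 + 0.3025 + 0.0441 + 0.0009 = 0.3916
B_P3 = 1 / 0.3916 = 2.5536
Σp_P1ᵢ² = 0.32² + 0.28² + 0.15² + 0.25² = 0.1024 + 0.0784 + 0.0225 + 0.0625 = 0.2658
B_P1 = 1 / 0.2658 = 3.7622
Ranking by B (broadest → narrowest): population P1 (3.76) > population P4 (3.52) > population P3 (2.55) > population P2 (2.04)

population P1 > population P4 > population P3 > population P2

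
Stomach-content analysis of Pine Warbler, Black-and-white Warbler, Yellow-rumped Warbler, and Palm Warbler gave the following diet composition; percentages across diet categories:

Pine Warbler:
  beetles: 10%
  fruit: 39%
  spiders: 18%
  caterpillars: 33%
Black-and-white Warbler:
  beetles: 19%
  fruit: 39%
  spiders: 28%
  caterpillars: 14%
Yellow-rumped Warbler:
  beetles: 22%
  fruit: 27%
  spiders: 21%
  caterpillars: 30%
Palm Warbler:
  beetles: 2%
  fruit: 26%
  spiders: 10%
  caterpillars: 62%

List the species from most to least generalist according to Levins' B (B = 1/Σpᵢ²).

Convert percentages to proportions (divide by 100).
Σp_Pineᵢ² = 0.10² + 0.39² + 0.18² + 0.33² = 0.0100 + 0.1521 + 0.0324 + 0.1089 = 0.3034
B_Pine = 1 / 0.3034 = 3.2960
Σp_Blacᵢ² = 0.19² + 0.39² + 0.28² + 0.14² = 0.0361 + 0.1521 + 0.0784 + 0.0196 = 0.2862
B_Blac = 1 / 0.2862 = 3.4941
Σp_Yellᵢ² = 0.22² + 0.27² + 0.21² + 0.30² = 0.0484 + 0.0729 + 0.0441 + 0.0900 = 0.2554
B_Yell = 1 / 0.2554 = 3.9154
Σp_Palmᵢ² = 0.02² + 0.26² + 0.10² + 0.62² = 0.0004 + 0.0676 + 0.0100 + 0.3844 = 0.4624
B_Palm = 1 / 0.4624 = 2.1626
Ranking by B (broadest → narrowest): Yellow-rumped Warbler (3.92) > Black-and-white Warbler (3.49) > Pine Warbler (3.30) > Palm Warbler (2.16)

Yellow-rumped Warbler > Black-and-white Warbler > Pine Warbler > Palm Warbler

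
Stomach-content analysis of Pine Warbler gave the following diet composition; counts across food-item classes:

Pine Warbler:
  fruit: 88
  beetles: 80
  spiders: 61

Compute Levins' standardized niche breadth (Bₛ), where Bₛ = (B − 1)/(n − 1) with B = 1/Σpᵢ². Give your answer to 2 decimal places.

0.97

Proportions for Pine Warbler (n=229): 88/229=0.3843, 80/229=0.3493, 61/229=0.2664
Σpᵢ² = 0.3843² + 0.3493² + 0.2664² = 0.147686 + 0.122010 + 0.070969 = 0.340665
B = 1 / 0.340665 = 2.9354
Bₛ = (B − 1)/(n − 1) = (2.9354 − 1)/(3 − 1) = 1.9354/2 = 0.9677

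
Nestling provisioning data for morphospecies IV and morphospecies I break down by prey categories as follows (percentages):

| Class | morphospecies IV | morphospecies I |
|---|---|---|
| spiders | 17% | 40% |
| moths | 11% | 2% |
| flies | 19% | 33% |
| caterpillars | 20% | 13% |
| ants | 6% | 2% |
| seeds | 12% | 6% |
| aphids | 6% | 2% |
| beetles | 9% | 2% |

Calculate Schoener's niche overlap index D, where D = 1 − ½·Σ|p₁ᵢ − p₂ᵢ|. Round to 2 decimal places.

0.63

Convert percentages to proportions (divide by 100).
Σ|p₁ᵢ − p₂ᵢ| = 0.23 + 0.09 + 0.14 + 0.07 + 0.04 + 0.06 + 0.04 + 0.07 = 0.74
D = 1 − ½ × 0.74 = 1 − 0.370 = 0.6300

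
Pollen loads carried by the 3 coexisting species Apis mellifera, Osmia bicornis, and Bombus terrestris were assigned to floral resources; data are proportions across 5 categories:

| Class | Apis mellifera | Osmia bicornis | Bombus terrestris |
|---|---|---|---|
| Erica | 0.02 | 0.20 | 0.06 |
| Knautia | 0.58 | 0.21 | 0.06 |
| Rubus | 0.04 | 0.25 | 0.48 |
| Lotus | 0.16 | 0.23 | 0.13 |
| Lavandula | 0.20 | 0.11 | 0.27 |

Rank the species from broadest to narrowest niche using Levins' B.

Σp_mellᵢ² = 0.02² + 0.58² + 0.04² + 0.16² + 0.20² = 0.0004 + 0.3364 + 0.0016 + 0.0256 + 0.0400 = 0.4040
B_mell = 1 / 0.4040 = 2.4752
Σp_bicoᵢ² = 0.20² + 0.21² + 0.25² + 0.23² + 0.11² = 0.0400 + 0.0441 + 0.0625 + 0.0529 + 0.0121 = 0.2116
B_bico = 1 / 0.2116 = 4.7259
Σp_terrᵢ² = 0.06² + 0.06² + 0.48² + 0.13² + 0.27² = 0.0036 + 0.0036 + 0.2304 + 0.0169 + 0.0729 = 0.3274
B_terr = 1 / 0.3274 = 3.0544
Ranking by B (broadest → narrowest): Osmia bicornis (4.73) > Bombus terrestris (3.05) > Apis mellifera (2.48)

Osmia bicornis > Bombus terrestris > Apis mellifera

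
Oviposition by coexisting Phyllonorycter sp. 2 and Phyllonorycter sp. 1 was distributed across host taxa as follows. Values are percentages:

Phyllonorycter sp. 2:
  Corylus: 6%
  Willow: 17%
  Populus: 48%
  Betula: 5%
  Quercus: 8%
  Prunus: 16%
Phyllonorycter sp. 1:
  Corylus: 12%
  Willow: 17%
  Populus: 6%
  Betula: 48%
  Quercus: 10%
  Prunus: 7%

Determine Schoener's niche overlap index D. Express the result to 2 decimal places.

0.49

Convert percentages to proportions (divide by 100).
Σ|p₁ᵢ − p₂ᵢ| = 0.06 + 0.00 + 0.42 + 0.43 + 0.02 + 0.09 = 1.02
D = 1 − ½ × 1.02 = 1 − 0.510 = 0.4900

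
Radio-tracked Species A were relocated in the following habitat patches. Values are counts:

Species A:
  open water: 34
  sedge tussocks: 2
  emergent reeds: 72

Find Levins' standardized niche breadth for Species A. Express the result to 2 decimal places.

0.42

Proportions for Species A (n=108): 34/108=0.3148, 2/108=0.0185, 72/108=0.6667
Σpᵢ² = 0.3148² + 0.0185² + 0.6667² = 0.099099 + 0.000342 + 0.444489 = 0.543930
B = 1 / 0.543930 = 1.8385
Bₛ = (B − 1)/(n − 1) = (1.8385 − 1)/(3 − 1) = 0.8385/2 = 0.4193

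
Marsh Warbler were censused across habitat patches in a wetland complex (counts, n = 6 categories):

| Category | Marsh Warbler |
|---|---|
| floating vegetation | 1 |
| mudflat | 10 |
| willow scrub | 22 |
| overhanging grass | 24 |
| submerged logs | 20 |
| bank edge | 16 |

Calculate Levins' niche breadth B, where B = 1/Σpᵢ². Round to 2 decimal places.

4.76

Proportions for Marsh Warbler (n=93): 1/93=0.0108, 10/93=0.1075, 22/93=0.2366, 24/93=0.2581, 20/93=0.2151, 16/93=0.1720
Σpᵢ² = 0.0108² + 0.1075² + 0.2366² + 0.2581² + 0.2151² + 0.1720² = 0.000117 + 0.011556 + 0.055980 + 0.066616 + 0.046268 + 0.029584 = 0.210121
B = 1 / 0.210121 = 4.7592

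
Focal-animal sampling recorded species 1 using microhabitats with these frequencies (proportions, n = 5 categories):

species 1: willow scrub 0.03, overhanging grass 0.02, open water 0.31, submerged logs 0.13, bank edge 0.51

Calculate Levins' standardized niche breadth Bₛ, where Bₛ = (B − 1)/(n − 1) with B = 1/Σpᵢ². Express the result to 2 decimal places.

0.42

Σpᵢ² = 0.03² + 0.02² + 0.31² + 0.13² + 0.51² = 0.0009 + 0.0004 + 0.0961 + 0.0169 + 0.2601 = 0.3744
B = 1 / 0.3744 = 2.6709
Bₛ = (B − 1)/(n − 1) = (2.6709 − 1)/(5 − 1) = 1.6709/4 = 0.4177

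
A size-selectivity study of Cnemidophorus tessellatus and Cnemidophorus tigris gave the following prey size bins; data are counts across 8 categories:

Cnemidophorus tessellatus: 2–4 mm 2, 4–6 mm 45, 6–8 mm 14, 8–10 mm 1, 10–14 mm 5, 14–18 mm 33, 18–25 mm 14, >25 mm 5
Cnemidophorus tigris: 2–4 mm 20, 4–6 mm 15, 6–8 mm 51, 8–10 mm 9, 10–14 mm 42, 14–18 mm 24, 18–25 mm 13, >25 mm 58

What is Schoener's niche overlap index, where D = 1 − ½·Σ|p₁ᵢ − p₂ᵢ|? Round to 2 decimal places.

Proportions for Cnemidophorus tessellatus (n=119): 2/119=0.0168, 45/119=0.3782, 14/119=0.1176, 1/119=0.0084, 5/119=0.0420, 33/119=0.2773, 14/119=0.1176, 5/119=0.0420
Proportions for Cnemidophorus tigris (n=232): 20/232=0.0862, 15/232=0.0647, 51/232=0.2198, 9/232=0.0388, 42/232=0.1810, 24/232=0.1034, 13/232=0.0560, 58/232=0.2500
Σ|p₁ᵢ − p₂ᵢ| = 0.0694 + 0.3135 + 0.1022 + 0.0304 + 0.1390 + 0.1739 + 0.0616 + 0.2080 = 1.0980
D = 1 − ½ × 1.0980 = 1 − 0.54900 = 0.45100

0.45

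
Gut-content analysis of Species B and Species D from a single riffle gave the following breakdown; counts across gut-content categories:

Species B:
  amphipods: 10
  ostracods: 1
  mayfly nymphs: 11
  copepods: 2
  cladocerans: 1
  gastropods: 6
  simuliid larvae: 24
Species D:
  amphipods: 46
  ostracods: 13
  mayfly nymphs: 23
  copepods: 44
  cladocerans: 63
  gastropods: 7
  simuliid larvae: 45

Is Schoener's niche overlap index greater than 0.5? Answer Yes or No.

Yes

Proportions for Species B (n=55): 10/55=0.1818, 1/55=0.0182, 11/55=0.2000, 2/55=0.0364, 1/55=0.0182, 6/55=0.1091, 24/55=0.4364
Proportions for Species D (n=241): 46/241=0.1909, 13/241=0.0539, 23/241=0.0954, 44/241=0.1826, 63/241=0.2614, 7/241=0.0290, 45/241=0.1867
Σ|p₁ᵢ − p₂ᵢ| = 0.0091 + 0.0357 + 0.1046 + 0.1462 + 0.2432 + 0.0801 + 0.2497 = 0.8686
D = 1 − ½ × 0.8686 = 1 − 0.43430 = 0.56570
D = 0.56570 > 0.5 → Yes.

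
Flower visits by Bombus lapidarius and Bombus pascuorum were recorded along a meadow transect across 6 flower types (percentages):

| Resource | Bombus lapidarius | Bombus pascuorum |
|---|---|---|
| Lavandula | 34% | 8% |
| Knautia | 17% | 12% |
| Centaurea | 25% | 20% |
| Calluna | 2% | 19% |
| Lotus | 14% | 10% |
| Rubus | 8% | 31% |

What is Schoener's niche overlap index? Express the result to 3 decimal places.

Convert percentages to proportions (divide by 100).
Σ|p₁ᵢ − p₂ᵢ| = 0.26 + 0.05 + 0.05 + 0.17 + 0.04 + 0.23 = 0.80
D = 1 − ½ × 0.80 = 1 − 0.400 = 0.60000

0.600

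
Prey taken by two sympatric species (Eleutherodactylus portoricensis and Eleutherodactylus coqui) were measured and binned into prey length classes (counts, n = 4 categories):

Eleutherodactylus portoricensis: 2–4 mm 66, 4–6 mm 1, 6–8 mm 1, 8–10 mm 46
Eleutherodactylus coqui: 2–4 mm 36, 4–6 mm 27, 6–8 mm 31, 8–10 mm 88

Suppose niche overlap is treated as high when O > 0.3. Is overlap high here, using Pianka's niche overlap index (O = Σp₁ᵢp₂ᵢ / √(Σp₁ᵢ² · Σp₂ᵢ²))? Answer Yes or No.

Yes

Proportions for Eleutherodactylus portoricensis (n=114): 66/114=0.5789, 1/114=0.0088, 1/114=0.0088, 46/114=0.4035
Proportions for Eleutherodactylus coqui (n=182): 36/182=0.1978, 27/182=0.1484, 31/182=0.1703, 88/182=0.4835
Σ p₁ᵢp₂ᵢ = 0.114506 + 0.001306 + 0.001499 + 0.195092 = 0.312403
Σp_1ᵢ² = 0.5789² + 0.0088² + 0.0088² + 0.4035² = 0.335125 + 0.000077 + 0.000077 + 0.162812 = 0.498091
Σp_2ᵢ² = 0.1978² + 0.1484² + 0.1703² + 0.4835² = 0.039125 + 0.022023 + 0.029002 + 0.233772 = 0.323922
O = 0.312403 / √(0.498091 × 0.323922) = 0.312403 / 0.4016748 = 0.7778
O = 0.7778 > 0.3 → Yes.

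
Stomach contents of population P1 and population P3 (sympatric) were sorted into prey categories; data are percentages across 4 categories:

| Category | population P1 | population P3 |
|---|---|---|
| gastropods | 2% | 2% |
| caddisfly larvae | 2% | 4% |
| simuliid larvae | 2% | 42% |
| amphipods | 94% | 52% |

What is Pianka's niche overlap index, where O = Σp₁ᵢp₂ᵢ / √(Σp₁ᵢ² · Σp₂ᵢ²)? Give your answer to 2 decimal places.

0.79

Convert percentages to proportions (divide by 100).
Σ p₁ᵢp₂ᵢ = 0.0004 + 0.0008 + 0.0084 + 0.4888 = 0.4984
Σp_1ᵢ² = 0.02² + 0.02² + 0.02² + 0.94² = 0.0004 + 0.0004 + 0.0004 + 0.8836 = 0.8848
Σp_2ᵢ² = 0.02² + 0.04² + 0.42² + 0.52² = 0.0004 + 0.0016 + 0.1764 + 0.2704 = 0.4488
O = 0.4984 / √(0.8848 × 0.4488) = 0.4984 / 0.63016 = 0.7909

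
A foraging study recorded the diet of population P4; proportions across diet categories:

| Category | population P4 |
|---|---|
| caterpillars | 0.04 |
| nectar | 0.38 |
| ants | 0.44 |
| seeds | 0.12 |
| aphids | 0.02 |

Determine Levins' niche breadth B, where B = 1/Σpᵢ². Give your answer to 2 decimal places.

2.82

Σpᵢ² = 0.04² + 0.38² + 0.44² + 0.12² + 0.02² = 0.0016 + 0.1444 + 0.1936 + 0.0144 + 0.0004 = 0.3544
B = 1 / 0.3544 = 2.8217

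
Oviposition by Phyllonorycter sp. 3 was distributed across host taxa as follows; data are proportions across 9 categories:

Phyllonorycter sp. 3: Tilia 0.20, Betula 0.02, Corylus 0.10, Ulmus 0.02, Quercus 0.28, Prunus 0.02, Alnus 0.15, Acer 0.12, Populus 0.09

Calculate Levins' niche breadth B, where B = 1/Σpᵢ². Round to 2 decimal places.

Σpᵢ² = 0.20² + 0.02² + 0.10² + 0.02² + 0.28² + 0.02² + 0.15² + 0.12² + 0.09² = 0.0400 + 0.0004 + 0.0100 + 0.0004 + 0.0784 + 0.0004 + 0.0225 + 0.0144 + 0.0081 = 0.1746
B = 1 / 0.1746 = 5.7274

5.73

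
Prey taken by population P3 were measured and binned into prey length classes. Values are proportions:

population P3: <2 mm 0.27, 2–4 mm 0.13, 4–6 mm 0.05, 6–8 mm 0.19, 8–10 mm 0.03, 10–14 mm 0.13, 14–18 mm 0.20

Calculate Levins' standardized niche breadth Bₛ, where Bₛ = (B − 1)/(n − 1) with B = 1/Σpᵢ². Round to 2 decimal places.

0.73

Σpᵢ² = 0.27² + 0.13² + 0.05² + 0.19² + 0.03² + 0.13² + 0.20² = 0.0729 + 0.0169 + 0.0025 + 0.0361 + 0.0009 + 0.0169 + 0.0400 = 0.1862
B = 1 / 0.1862 = 5.3706
Bₛ = (B − 1)/(n − 1) = (5.3706 − 1)/(7 − 1) = 4.3706/6 = 0.7284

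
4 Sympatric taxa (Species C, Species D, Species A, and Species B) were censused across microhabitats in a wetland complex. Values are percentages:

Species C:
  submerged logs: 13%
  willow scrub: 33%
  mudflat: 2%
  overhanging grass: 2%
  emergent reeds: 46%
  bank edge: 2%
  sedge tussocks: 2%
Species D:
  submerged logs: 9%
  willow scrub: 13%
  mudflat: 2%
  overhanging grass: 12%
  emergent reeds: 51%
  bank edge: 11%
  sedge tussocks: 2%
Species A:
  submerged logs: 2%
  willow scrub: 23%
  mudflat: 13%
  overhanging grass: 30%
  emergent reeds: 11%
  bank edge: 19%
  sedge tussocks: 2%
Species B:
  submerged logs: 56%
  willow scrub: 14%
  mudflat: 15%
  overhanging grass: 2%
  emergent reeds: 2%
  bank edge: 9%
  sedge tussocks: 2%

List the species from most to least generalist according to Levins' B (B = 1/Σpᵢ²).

Species A > Species D > Species C > Species B

Convert percentages to proportions (divide by 100).
Σp_Cᵢ² = 0.13² + 0.33² + 0.02² + 0.02² + 0.46² + 0.02² + 0.02² = 0.0169 + 0.1089 + 0.0004 + 0.0004 + 0.2116 + 0.0004 + 0.0004 = 0.3390
B_C = 1 / 0.3390 = 2.9499
Σp_Dᵢ² = 0.09² + 0.13² + 0.02² + 0.12² + 0.51² + 0.11² + 0.02² = 0.0081 + 0.0169 + 0.0004 + 0.0144 + 0.2601 + 0.0121 + 0.0004 = 0.3124
B_D = 1 / 0.3124 = 3.2010
Σp_Aᵢ² = 0.02² + 0.23² + 0.13² + 0.30² + 0.11² + 0.19² + 0.02² = 0.0004 + 0.0529 + 0.0169 + 0.0900 + 0.0121 + 0.0361 + 0.0004 = 0.2088
B_A = 1 / 0.2088 = 4.7893
Σp_Bᵢ² = 0.56² + 0.14² + 0.15² + 0.02² + 0.02² + 0.09² + 0.02² = 0.3136 + 0.0196 + 0.0225 + 0.0004 + 0.0004 + 0.0081 + 0.0004 = 0.3650
B_B = 1 / 0.3650 = 2.7397
Ranking by B (broadest → narrowest): Species A (4.79) > Species D (3.20) > Species C (2.95) > Species B (2.74)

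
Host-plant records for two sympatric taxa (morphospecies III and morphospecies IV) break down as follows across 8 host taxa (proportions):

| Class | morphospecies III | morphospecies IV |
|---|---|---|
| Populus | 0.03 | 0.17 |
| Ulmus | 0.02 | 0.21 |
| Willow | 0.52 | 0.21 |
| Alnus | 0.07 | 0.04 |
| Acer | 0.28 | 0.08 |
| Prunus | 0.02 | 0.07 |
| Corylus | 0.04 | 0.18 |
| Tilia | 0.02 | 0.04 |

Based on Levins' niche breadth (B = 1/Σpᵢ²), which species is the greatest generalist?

morphospecies IV

Σp_IIIᵢ² = 0.03² + 0.02² + 0.52² + 0.07² + 0.28² + 0.02² + 0.04² + 0.02² = 0.0009 + 0.0004 + 0.2704 + 0.0049 + 0.0784 + 0.0004 + 0.0016 + 0.0004 = 0.3574
B_III = 1 / 0.3574 = 2.7980
Σp_IVᵢ² = 0.17² + 0.21² + 0.21² + 0.04² + 0.08² + 0.07² + 0.18² + 0.04² = 0.0289 + 0.0441 + 0.0441 + 0.0016 + 0.0064 + 0.0049 + 0.0324 + 0.0016 = 0.1640
B_IV = 1 / 0.1640 = 6.0976
Highest B → broadest niche (most generalist): morphospecies IV (B = 6.10).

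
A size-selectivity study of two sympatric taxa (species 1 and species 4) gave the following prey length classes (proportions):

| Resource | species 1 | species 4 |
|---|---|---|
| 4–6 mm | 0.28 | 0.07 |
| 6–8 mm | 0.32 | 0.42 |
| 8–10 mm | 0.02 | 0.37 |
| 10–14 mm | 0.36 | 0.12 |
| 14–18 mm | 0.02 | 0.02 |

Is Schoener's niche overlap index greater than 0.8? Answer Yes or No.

No

Σ|p₁ᵢ − p₂ᵢ| = 0.21 + 0.10 + 0.35 + 0.24 + 0.00 = 0.90
D = 1 − ½ × 0.90 = 1 − 0.450 = 0.5500
D = 0.5500 < 0.8 → No.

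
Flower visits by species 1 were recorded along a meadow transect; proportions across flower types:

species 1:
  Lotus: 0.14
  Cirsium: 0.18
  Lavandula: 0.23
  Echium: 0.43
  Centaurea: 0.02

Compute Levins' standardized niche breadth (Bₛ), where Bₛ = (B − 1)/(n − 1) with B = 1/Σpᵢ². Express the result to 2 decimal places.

Σpᵢ² = 0.14² + 0.18² + 0.23² + 0.43² + 0.02² = 0.0196 + 0.0324 + 0.0529 + 0.1849 + 0.0004 = 0.2902
B = 1 / 0.2902 = 3.4459
Bₛ = (B − 1)/(n − 1) = (3.4459 − 1)/(5 − 1) = 2.4459/4 = 0.6115

0.61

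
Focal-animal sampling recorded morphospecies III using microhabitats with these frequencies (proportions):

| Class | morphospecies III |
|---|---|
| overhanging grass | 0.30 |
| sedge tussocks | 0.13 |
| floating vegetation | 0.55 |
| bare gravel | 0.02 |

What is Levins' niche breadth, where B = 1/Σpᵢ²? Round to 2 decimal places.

Σpᵢ² = 0.30² + 0.13² + 0.55² + 0.02² = 0.0900 + 0.0169 + 0.3025 + 0.0004 = 0.4098
B = 1 / 0.4098 = 2.4402

2.44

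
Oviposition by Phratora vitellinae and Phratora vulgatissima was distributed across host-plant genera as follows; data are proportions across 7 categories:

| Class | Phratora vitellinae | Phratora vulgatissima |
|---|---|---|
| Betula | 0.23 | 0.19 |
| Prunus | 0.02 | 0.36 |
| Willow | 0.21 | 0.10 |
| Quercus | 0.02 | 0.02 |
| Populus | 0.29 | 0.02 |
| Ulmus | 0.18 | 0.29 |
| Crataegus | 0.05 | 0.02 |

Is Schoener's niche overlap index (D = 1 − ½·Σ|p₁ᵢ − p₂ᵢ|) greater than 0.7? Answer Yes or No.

Σ|p₁ᵢ − p₂ᵢ| = 0.04 + 0.34 + 0.11 + 0.00 + 0.27 + 0.11 + 0.03 = 0.90
D = 1 − ½ × 0.90 = 1 − 0.450 = 0.5500
D = 0.5500 < 0.7 → No.

No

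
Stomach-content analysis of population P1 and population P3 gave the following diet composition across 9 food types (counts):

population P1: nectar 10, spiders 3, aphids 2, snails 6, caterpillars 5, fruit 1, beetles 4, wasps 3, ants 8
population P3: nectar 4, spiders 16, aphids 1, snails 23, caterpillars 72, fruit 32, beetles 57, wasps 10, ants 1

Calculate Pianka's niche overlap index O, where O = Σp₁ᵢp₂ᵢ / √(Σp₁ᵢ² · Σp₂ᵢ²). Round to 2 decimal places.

Proportions for population P1 (n=42): 10/42=0.2381, 3/42=0.0714, 2/42=0.0476, 6/42=0.1429, 5/42=0.1190, 1/42=0.0238, 4/42=0.0952, 3/42=0.0714, 8/42=0.1905
Proportions for population P3 (n=216): 4/216=0.0185, 16/216=0.0741, 1/216=0.0046, 23/216=0.1065, 72/216=0.3333, 32/216=0.1481, 57/216=0.2639, 10/216=0.0463, 1/216=0.0046
Σ p₁ᵢp₂ᵢ = 0.004405 + 0.005291 + 0.000219 + 0.015219 + 0.039663 + 0.003525 + 0.025123 + 0.003306 + 0.000876 = 0.097627
Σp_1ᵢ² = 0.2381² + 0.0714² + 0.0476² + 0.1429² + 0.1190² + 0.0238² + 0.0952² + 0.0714² + 0.1905² = 0.056692 + 0.005098 + 0.002266 + 0.020420 + 0.014161 + 0.000566 + 0.009063 + 0.005098 + 0.036290 = 0.149654
Σp_2ᵢ² = 0.0185² + 0.0741² + 0.0046² + 0.1065² + 0.3333² + 0.1481² + 0.2639² + 0.0463² + 0.0046² = 0.000342 + 0.005491 + 0.000021 + 0.011342 + 0.111089 + 0.021934 + 0.069643 + 0.002144 + 0.000021 = 0.222027
O = 0.097627 / √(0.149654 × 0.222027) = 0.097627 / 0.1822834 = 0.5356

0.54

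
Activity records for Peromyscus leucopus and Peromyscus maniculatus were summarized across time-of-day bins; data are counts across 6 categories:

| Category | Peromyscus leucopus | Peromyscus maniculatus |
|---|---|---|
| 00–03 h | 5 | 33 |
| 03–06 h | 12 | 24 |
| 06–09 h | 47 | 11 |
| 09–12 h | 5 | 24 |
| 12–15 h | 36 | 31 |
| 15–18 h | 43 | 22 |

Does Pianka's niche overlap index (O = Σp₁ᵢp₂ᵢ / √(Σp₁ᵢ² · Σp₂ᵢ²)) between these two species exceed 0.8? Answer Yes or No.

Proportions for Peromyscus leucopus (n=148): 5/148=0.0338, 12/148=0.0811, 47/148=0.3176, 5/148=0.0338, 36/148=0.2432, 43/148=0.2905
Proportions for Peromyscus maniculatus (n=145): 33/145=0.2276, 24/145=0.1655, 11/145=0.0759, 24/145=0.1655, 31/145=0.2138, 22/145=0.1517
Σ p₁ᵢp₂ᵢ = 0.007693 + 0.013422 + 0.024106 + 0.005594 + 0.051996 + 0.044069 = 0.146880
Σp_1ᵢ² = 0.0338² + 0.0811² + 0.3176² + 0.0338² + 0.2432² + 0.2905² = 0.001142 + 0.006577 + 0.100870 + 0.001142 + 0.059146 + 0.084390 = 0.253267
Σp_2ᵢ² = 0.2276² + 0.1655² + 0.0759² + 0.1655² + 0.2138² + 0.1517² = 0.051802 + 0.027390 + 0.005761 + 0.027390 + 0.045710 + 0.023013 = 0.181066
O = 0.146880 / √(0.253267 × 0.181066) = 0.146880 / 0.2141449 = 0.6859
O = 0.6859 < 0.8 → No.

No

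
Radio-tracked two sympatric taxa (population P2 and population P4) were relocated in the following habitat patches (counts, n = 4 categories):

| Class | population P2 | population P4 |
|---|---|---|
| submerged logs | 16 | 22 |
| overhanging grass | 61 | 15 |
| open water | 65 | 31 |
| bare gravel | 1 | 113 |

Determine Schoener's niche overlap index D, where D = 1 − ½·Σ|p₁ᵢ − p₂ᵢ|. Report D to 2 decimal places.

Proportions for population P2 (n=143): 16/143=0.1119, 61/143=0.4266, 65/143=0.4545, 1/143=0.0070
Proportions for population P4 (n=181): 22/181=0.1215, 15/181=0.0829, 31/181=0.1713, 113/181=0.6243
Σ|p₁ᵢ − p₂ᵢ| = 0.0096 + 0.3437 + 0.2832 + 0.6173 = 1.2538
D = 1 − ½ × 1.2538 = 1 − 0.62690 = 0.37310

0.37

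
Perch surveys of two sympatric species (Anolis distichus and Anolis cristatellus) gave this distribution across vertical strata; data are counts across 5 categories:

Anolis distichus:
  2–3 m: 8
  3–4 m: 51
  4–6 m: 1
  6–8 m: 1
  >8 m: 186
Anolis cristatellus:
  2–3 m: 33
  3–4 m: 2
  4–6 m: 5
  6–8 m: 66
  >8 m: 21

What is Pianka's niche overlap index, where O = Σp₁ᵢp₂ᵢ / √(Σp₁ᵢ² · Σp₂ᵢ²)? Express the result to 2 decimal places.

0.29

Proportions for Anolis distichus (n=247): 8/247=0.0324, 51/247=0.2065, 1/247=0.0040, 1/247=0.0040, 186/247=0.7530
Proportions for Anolis cristatellus (n=127): 33/127=0.2598, 2/127=0.0157, 5/127=0.0394, 66/127=0.5197, 21/127=0.1654
Σ p₁ᵢp₂ᵢ = 0.008418 + 0.003242 + 0.000158 + 0.002079 + 0.124546 = 0.138443
Σp_1ᵢ² = 0.0324² + 0.2065² + 0.0040² + 0.0040² + 0.7530² = 0.001050 + 0.042642 + 0.000016 + 0.000016 + 0.567009 = 0.610733
Σp_2ᵢ² = 0.2598² + 0.0157² + 0.0394² + 0.5197² + 0.1654² = 0.067496 + 0.000246 + 0.001552 + 0.270088 + 0.027357 = 0.366739
O = 0.138443 / √(0.610733 × 0.366739) = 0.138443 / 0.4732648 = 0.2925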